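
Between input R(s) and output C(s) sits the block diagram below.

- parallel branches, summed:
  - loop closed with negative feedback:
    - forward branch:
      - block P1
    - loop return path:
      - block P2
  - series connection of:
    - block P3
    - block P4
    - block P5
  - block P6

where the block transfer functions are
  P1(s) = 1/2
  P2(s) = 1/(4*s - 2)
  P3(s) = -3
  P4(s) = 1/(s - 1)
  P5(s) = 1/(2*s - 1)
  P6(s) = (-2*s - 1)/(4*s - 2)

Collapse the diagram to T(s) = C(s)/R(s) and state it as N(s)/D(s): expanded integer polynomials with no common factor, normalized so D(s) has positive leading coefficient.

Reducing step by step:

(1) reduce the feedback loop with forward P1 and return P2 = (4*s - 2)/(8*s - 3)
(2) multiply P3, P4, P5 (series) = (-3)/(2*s^2 - 3*s + 1)
(3) parallel reduction of [P1/(1+P1*P2)], (P3*P4*P5), P6; the result is T(s) itself (integer coefficients, no common factor, positive leading denominator coefficient)

Answer: (-18*s^2 - 23*s + 11)/(32*s^3 - 60*s^2 + 34*s - 6)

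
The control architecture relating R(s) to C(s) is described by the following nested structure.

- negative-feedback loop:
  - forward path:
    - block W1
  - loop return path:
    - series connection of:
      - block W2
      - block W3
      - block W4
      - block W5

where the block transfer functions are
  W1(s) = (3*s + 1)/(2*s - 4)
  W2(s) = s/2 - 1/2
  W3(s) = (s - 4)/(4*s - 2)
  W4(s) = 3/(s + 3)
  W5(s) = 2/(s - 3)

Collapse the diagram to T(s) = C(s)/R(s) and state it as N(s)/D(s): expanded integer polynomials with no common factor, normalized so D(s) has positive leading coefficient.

(1) series reduction of W2, W3, W4, W5: (3*s^2 - 15*s + 12)/(4*s^3 - 2*s^2 - 36*s + 18)
(2) reduce the feedback loop with forward W1 and return (W2*W3*W4*W5): this yields T(s), and no further normalization is needed

Hence the answer: (12*s^4 - 2*s^3 - 110*s^2 + 18*s + 18)/(8*s^4 - 11*s^3 - 106*s^2 + 201*s - 60)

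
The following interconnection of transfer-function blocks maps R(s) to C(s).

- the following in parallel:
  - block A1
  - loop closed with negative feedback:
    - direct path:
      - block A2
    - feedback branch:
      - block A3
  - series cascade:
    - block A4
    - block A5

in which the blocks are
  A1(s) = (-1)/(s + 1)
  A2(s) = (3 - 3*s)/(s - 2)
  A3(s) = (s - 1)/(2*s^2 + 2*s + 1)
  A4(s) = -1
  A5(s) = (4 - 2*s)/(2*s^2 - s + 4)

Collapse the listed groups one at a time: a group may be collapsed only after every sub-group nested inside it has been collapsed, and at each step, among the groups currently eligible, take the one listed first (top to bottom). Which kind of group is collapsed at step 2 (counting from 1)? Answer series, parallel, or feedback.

Step 1. collapse the loop (A2 forward, A3 return)
Step 2. cascade A4, A5
Step 3. sum the parallel branches A1, [A2/(1+A2*A3)], (A4*A5)
Step 2 collapses a series group.

Final answer: series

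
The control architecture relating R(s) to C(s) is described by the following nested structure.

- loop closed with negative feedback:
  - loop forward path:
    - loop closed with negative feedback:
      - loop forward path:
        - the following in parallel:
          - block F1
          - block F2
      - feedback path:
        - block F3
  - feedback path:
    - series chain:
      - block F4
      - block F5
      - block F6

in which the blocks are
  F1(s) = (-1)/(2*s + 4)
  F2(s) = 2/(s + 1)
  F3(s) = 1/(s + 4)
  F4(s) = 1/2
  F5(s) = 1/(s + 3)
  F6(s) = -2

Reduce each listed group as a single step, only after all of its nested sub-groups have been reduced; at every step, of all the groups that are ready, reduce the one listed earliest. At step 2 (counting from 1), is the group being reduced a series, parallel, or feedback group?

Reducing step by step:

Step 1 - parallel reduction of F1, F2
Step 2 - close the feedback loop around (F1+F2), F3
Step 3 - series reduction of F4, F5, F6
Step 4 - collapse the loop ([(F1+F2)/(1+(F1+F2)*F3)] forward, (F4*F5*F6) return)
The group at step 2 is a feedback group.

Answer: feedback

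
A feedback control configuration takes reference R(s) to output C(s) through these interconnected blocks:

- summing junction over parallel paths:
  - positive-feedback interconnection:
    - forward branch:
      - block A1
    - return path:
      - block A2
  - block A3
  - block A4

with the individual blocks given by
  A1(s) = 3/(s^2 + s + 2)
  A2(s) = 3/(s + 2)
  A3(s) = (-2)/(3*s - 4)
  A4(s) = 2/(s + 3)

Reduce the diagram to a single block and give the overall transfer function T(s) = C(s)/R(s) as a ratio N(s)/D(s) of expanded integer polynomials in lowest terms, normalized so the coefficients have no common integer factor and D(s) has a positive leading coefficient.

Step 1. feedback reduction of A1, A2 gives (3*s + 6)/(s^3 + 3*s^2 + 4*s - 5)
Step 2. reduce the parallel group [A1/(1-A1*A2)], A3, A4, giving the overall T(s)

Answer: (4*s^4 + 7*s^3 + 7*s^2 - 82*s - 2)/(3*s^5 + 14*s^4 + 15*s^3 - 31*s^2 - 73*s + 60)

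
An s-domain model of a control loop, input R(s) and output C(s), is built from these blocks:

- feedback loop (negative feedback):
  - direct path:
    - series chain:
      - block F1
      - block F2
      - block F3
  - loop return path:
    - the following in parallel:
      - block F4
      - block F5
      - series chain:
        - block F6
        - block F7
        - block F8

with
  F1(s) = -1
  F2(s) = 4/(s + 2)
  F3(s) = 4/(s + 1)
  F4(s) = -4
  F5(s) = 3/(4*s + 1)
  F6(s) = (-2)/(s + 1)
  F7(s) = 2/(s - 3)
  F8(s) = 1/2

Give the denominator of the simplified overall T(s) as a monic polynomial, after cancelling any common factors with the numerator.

Reducing step by step:

1. combine F1, F2, F3 in series -> (-16)/(s^2 + 3*s + 2)
2. cascade F6, F7, F8 -> (-2)/(s^2 - 2*s - 3)
3. parallel reduction of F4, F5, (F6*F7*F8) -> (-16*s^3 + 31*s^2 + 42*s + 1)/(4*s^3 - 7*s^2 - 14*s - 3)
4. feedback reduction of (F1*F2*F3), (F4+F5+(F6*F7*F8)) -> (-64*s^3 + 112*s^2 + 224*s + 48)/(4*s^5 + 5*s^4 + 229*s^3 - 555*s^2 - 709*s - 22)
The result of step 4 is T(s) in lowest terms. Its denominator has leading coefficient 4; dividing the denominator through by 4 makes it monic.

Answer: s^5 + 5*s^4/4 + 229*s^3/4 - 555*s^2/4 - 709*s/4 - 11/2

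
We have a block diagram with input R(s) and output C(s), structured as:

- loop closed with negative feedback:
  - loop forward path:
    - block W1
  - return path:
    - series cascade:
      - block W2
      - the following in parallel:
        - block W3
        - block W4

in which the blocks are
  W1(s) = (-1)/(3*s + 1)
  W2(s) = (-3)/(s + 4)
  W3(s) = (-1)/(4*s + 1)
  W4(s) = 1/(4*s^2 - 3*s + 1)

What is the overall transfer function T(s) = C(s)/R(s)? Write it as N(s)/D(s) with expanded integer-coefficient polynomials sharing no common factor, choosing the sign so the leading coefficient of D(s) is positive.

Answer: (-16*s^4 - 56*s^3 + 31*s^2 - 5*s - 4)/(48*s^5 + 184*s^4 - 37*s^3 - 28*s^2 + 38*s + 4)

Working:
Step 1. parallel reduction of W3, W4; result (-4*s^2 + 7*s)/(16*s^3 - 8*s^2 + s + 1)
Step 2. series reduction of W2, (W3+W4); result (12*s^2 - 21*s)/(16*s^4 + 56*s^3 - 31*s^2 + 5*s + 4)
Step 3. apply the feedback formula to W1, (W2*(W3+W4)), which is the overall transfer function T(s) = C(s)/R(s) in lowest terms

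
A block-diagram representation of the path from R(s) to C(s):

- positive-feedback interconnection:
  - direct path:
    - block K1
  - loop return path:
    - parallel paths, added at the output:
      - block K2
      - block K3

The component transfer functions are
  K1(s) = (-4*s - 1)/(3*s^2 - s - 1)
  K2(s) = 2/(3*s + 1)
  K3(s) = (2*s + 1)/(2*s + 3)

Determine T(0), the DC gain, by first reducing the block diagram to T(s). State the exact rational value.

Step 1 - parallel reduction of K2, K3 gives (6*s^2 + 9*s + 7)/(6*s^2 + 11*s + 3)
Step 2 - collapse the loop (K1 forward, (K2+K3) return) gives (-24*s^3 - 50*s^2 - 23*s - 3)/(18*s^4 + 51*s^3 + 34*s^2 + 23*s + 4)
The step-2 result is T(s). Setting s = 0: T(0) = -3/4.

Hence the answer: -3/4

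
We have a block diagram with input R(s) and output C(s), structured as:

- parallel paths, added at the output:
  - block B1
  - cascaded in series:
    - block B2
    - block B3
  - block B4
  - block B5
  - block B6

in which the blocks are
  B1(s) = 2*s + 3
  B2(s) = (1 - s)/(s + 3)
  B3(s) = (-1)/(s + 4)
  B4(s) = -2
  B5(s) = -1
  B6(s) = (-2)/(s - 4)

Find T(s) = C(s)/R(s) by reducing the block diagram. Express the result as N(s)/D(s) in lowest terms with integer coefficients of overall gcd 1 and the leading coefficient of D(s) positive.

[1] multiply B2, B3 (series); result (s - 1)/(s^2 + 7*s + 12)
[2] parallel reduction of B1, (B2*B3), B4, B5, B6: this yields T(s), and no further normalization is needed

Final answer: (2*s^4 + 6*s^3 - 33*s^2 - 115*s - 20)/(s^3 + 3*s^2 - 16*s - 48)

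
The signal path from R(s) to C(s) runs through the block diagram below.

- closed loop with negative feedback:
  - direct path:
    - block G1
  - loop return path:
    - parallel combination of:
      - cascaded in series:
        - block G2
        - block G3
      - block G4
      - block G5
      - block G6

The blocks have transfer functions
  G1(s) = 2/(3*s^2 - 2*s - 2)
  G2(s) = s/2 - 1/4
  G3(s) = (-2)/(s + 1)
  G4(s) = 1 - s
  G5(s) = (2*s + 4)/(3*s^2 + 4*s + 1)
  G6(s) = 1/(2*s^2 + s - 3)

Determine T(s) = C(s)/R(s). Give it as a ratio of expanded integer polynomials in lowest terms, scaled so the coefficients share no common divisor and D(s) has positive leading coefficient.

First reduce the diagram to T(s).

Step 1 - combine G2, G3 in series = (1 - 2*s)/(2*s + 2)
Step 2 - add (G2*G3), G4, G5, G6 (parallel) = (-12*s^5 - 22*s^4 + 32*s^3 + 63*s^2 - 14*s - 31)/(12*s^4 + 22*s^3 - 6*s^2 - 22*s - 6)
Step 3 - close the feedback loop around G1, ((G2*G3)+G4+G5+G6), which is the overall transfer function T(s) = C(s)/R(s) in lowest terms

Answer: (12*s^4 + 22*s^3 - 6*s^2 - 22*s - 6)/(18*s^6 + 9*s^5 - 65*s^4 - 17*s^3 + 82*s^2 + 14*s - 25)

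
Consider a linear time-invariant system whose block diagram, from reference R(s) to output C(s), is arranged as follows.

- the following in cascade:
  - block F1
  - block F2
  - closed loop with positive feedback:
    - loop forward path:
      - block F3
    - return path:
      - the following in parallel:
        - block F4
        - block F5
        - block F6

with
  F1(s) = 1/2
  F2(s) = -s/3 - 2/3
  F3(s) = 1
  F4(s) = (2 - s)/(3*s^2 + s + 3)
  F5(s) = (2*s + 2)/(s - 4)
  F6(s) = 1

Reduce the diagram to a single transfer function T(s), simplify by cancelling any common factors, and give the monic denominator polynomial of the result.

Step 1 - reduce the parallel group F4, F5, F6 -> (9*s^3 - 4*s^2 + 13*s - 14)/(3*s^3 - 11*s^2 - s - 12)
Step 2 - collapse the loop (F3 forward, (F4+F5+F6) return) -> (-3*s^3 + 11*s^2 + s + 12)/(6*s^3 + 7*s^2 + 14*s - 2)
Step 3 - cascade F1, F2, [F3/(1-F3*(F4+F5+F6))] -> (3*s^4 - 5*s^3 - 23*s^2 - 14*s - 24)/(36*s^3 + 42*s^2 + 84*s - 12)
That last expression is T(s), already simplified. Scaling its denominator by 1/36 (the reciprocal of the leading coefficient) yields the monic denominator.

Final answer: s^3 + 7*s^2/6 + 7*s/3 - 1/3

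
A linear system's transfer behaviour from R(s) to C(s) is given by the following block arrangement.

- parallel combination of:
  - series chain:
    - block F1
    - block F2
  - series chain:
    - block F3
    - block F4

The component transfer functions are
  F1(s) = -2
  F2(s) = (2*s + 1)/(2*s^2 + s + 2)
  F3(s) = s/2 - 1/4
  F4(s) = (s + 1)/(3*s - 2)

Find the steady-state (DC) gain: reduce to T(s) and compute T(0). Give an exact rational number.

Answer: -7/8

Working:
1. cascade F1, F2: (-4*s - 2)/(2*s^2 + s + 2)
2. cascade F3, F4: (2*s^2 + s - 1)/(12*s - 8)
3. combine (F1*F2), (F3*F4) in parallel: (4*s^4 + 4*s^3 - 45*s^2 + 9*s + 14)/(24*s^3 - 4*s^2 + 16*s - 16)
The step-3 result is T(s). Setting s = 0: T(0) = 14/(-16) = -7/8.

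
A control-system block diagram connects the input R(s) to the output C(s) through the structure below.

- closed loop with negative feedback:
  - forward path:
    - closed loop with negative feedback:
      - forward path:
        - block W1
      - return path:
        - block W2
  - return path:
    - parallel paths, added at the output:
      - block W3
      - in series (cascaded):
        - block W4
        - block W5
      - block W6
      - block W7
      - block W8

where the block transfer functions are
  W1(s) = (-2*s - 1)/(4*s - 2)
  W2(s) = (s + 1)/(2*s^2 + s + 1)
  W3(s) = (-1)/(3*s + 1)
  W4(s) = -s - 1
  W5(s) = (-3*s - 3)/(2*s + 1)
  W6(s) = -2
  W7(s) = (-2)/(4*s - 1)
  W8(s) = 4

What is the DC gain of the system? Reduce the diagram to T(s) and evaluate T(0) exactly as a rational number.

(1) feedback reduction of W1, W2 = (-4*s^3 - 4*s^2 - 3*s - 1)/(8*s^3 - 2*s^2 - s - 3)
(2) combine W4, W5 in series = (3*s^2 + 6*s + 3)/(2*s + 1)
(3) sum the parallel branches W3, (W4*W5), W6, W7, W8 = (36*s^4 + 123*s^3 + 47*s^2 - 17*s - 6)/(24*s^3 + 14*s^2 - s - 1)
(4) apply the feedback formula to [W1/(1+W1*W2)], (W3+(W4*W5)+W6+W7+W8) = (48*s^5 + 52*s^4 + 36*s^3 + 11*s^2 - 2*s - 1)/(72*s^6 + 186*s^5 + 269*s^4 + 158*s^3 + 53*s^2 - 21*s - 9)
DC gain: substitute s = 0 into T(s) from step 4: T(0) = -1/(-9) = 1/9.

Final answer: 1/9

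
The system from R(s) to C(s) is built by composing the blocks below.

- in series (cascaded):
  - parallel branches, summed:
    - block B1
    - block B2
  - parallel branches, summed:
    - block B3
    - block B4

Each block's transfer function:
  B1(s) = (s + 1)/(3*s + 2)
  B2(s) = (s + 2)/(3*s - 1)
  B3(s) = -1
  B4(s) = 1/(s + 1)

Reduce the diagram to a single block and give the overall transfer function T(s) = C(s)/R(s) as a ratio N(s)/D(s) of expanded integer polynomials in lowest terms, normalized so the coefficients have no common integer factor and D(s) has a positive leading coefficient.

Reducing step by step:

Step 1: sum the parallel branches B1, B2, giving (6*s^2 + 10*s + 3)/(9*s^2 + 3*s - 2)
Step 2: add B3, B4 (parallel), giving (-s)/(s + 1)
Step 3: reduce the series chain (B1+B2), (B3+B4); the result is T(s) itself (integer coefficients, no common factor, positive leading denominator coefficient)

Answer: (-6*s^3 - 10*s^2 - 3*s)/(9*s^3 + 12*s^2 + s - 2)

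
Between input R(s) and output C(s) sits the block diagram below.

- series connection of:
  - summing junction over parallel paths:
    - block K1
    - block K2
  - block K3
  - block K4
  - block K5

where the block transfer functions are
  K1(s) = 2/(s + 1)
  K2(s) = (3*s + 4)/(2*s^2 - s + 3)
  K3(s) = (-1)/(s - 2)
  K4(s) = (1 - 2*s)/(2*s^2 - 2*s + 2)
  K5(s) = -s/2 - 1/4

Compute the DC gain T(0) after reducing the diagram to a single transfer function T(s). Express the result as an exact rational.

First reduce the diagram to T(s).

(1) reduce the parallel group K1, K2 = (7*s^2 + 5*s + 10)/(2*s^3 + s^2 + 2*s + 3)
(2) combine (K1+K2), K3, K4, K5 in series = (-28*s^4 - 20*s^3 - 33*s^2 + 5*s + 10)/(16*s^6 - 40*s^5 + 40*s^4 - 32*s^3 - 40*s^2 + 40*s - 48)
DC gain: substitute s = 0 into T(s) from step 2: T(0) = 10/(-48) = -5/24.

Answer: -5/24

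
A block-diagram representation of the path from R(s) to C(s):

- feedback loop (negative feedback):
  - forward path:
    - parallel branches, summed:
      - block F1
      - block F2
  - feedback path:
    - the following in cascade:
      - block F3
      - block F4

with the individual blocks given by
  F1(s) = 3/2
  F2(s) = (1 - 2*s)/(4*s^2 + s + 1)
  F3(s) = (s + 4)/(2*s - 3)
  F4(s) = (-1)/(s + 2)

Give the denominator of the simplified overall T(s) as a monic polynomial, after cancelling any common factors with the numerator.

Answer: s^4 - 89*s^2/16 - 11*s/16 - 2

Working:
Step 1 - reduce the parallel group F1, F2, giving (12*s^2 - s + 5)/(8*s^2 + 2*s + 2)
Step 2 - multiply F3, F4 (series), giving (-s - 4)/(2*s^2 + s - 6)
Step 3 - collapse the loop ((F1+F2) forward, (F3*F4) return), giving (24*s^4 + 10*s^3 - 63*s^2 + 11*s - 30)/(16*s^4 - 89*s^2 - 11*s - 32)
The result of step 3 is T(s) in lowest terms. Its denominator has leading coefficient 16; dividing the denominator through by 16 makes it monic.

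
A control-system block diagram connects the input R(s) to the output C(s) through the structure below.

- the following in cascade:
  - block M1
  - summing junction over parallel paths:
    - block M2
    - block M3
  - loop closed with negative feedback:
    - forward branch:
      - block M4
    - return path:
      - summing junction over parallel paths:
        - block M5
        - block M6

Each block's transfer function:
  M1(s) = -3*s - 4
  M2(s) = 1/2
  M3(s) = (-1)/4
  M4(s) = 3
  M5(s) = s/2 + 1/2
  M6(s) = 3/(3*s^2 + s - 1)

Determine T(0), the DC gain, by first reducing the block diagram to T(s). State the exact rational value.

[1] reduce the parallel group M2, M3: 1/4
[2] combine M5, M6 in parallel: (3*s^3 + 4*s^2 + 5)/(6*s^2 + 2*s - 2)
[3] feedback reduction of M4, (M5+M6): (18*s^2 + 6*s - 6)/(9*s^3 + 18*s^2 + 2*s + 13)
[4] combine M1, (M2+M3), [M4/(1+M4*(M5+M6))] in series: (-27*s^3 - 45*s^2 - 3*s + 12)/(18*s^3 + 36*s^2 + 4*s + 26)
Step 4 gives the overall T(s). Then T(0) = 12/26 = 6/13.

Therefore the answer is 6/13.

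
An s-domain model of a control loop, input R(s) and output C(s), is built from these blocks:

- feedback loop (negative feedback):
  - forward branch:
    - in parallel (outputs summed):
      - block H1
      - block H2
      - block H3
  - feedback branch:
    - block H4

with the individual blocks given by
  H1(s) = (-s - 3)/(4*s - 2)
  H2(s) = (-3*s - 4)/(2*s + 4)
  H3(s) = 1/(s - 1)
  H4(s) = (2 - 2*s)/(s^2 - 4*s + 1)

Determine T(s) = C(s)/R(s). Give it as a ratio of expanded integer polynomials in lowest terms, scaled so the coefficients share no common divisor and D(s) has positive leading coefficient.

First reduce the diagram to T(s).

(1) reduce the parallel group H1, H2, H3 gives (-7*s^3 + s^2 + 14*s - 2)/(4*s^3 + 2*s^2 - 10*s + 4)
(2) feedback reduction of (H1+H2+H3), H4, giving the overall T(s)

Answer: (-7*s^5 + 29*s^4 + 3*s^3 - 57*s^2 + 22*s - 2)/(4*s^5 - 30*s^3 + 20*s^2 + 6*s)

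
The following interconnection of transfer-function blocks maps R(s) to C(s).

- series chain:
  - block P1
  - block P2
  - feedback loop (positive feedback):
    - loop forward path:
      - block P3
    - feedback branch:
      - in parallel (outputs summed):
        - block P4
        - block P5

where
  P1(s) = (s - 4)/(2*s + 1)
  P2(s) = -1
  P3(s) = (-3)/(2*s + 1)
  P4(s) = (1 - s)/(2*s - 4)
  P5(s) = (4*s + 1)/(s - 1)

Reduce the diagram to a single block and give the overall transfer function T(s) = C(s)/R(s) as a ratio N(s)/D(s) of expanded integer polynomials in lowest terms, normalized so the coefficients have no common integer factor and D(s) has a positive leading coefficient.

Step 1. sum the parallel branches P4, P5; result (7*s^2 - 12*s - 5)/(2*s^2 - 6*s + 4)
Step 2. reduce the feedback loop with forward P3 and return (P4+P5); result (-6*s^2 + 18*s - 12)/(4*s^3 + 11*s^2 - 34*s - 11)
Step 3. reduce the series chain P1, P2, [P3/(1-P3*(P4+P5))], giving the overall T(s)

Final answer: (6*s^3 - 42*s^2 + 84*s - 48)/(8*s^4 + 26*s^3 - 57*s^2 - 56*s - 11)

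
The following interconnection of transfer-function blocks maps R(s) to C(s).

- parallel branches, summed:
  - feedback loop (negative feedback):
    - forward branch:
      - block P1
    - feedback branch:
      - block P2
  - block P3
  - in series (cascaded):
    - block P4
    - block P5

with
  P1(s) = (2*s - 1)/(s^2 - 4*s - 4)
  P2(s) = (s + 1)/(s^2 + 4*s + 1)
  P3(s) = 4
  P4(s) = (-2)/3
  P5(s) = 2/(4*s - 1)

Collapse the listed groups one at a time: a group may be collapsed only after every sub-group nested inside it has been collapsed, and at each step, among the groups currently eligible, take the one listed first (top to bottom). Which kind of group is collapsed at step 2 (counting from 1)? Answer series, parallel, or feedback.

Reducing step by step:

1. close the feedback loop around P1, P2
2. multiply P4, P5 (series)
3. reduce the parallel group [P1/(1+P1*P2)], P3, (P4*P5)
So the answer for step 2 is series.

Answer: series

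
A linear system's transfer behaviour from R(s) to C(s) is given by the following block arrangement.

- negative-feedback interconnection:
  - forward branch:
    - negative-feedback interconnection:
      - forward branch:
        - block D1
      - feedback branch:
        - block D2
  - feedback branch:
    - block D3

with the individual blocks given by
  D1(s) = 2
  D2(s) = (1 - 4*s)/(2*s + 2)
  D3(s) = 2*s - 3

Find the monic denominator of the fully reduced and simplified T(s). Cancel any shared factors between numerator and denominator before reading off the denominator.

Answer: s^2 - 5*s/4 - 1

Working:
[1] feedback reduction of D1, D2 gives (-2*s - 2)/(3*s - 2)
[2] apply the feedback formula to [D1/(1+D1*D2)], D3 gives (2*s + 2)/(4*s^2 - 5*s - 4)
The result of step 2 is T(s) in lowest terms. Its denominator has leading coefficient 4; dividing the denominator through by 4 makes it monic.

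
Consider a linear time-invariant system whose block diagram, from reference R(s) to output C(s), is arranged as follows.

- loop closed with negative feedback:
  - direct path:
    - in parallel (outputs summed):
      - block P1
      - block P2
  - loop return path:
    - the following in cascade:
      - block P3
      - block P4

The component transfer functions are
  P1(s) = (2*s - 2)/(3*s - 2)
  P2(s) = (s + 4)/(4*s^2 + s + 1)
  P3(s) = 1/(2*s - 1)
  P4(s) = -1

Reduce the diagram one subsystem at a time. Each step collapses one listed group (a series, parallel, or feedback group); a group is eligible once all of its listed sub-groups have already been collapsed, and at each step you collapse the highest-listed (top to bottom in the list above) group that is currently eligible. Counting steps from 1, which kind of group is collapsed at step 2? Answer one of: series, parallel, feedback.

Reducing step by step:

1. reduce the parallel group P1, P2
2. multiply P3, P4 (series)
3. collapse the loop ((P1+P2) forward, (P3*P4) return)
Step 2 collapses a series group.

Answer: series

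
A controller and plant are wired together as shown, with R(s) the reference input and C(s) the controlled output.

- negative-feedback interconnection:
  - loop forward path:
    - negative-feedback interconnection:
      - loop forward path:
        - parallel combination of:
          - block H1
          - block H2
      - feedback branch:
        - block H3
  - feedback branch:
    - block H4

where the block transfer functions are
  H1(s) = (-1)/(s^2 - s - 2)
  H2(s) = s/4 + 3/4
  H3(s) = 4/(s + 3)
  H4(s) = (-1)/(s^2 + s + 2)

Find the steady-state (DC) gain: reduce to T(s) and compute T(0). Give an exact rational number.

(1) reduce the parallel group H1, H2 = (s^3 + 2*s^2 - 5*s - 10)/(4*s^2 - 4*s - 8)
(2) feedback reduction of (H1+H2), H3 = (s^4 + 5*s^3 + s^2 - 25*s - 30)/(8*s^3 + 16*s^2 - 40*s - 64)
(3) apply the feedback formula to [(H1+H2)/(1+(H1+H2)*H3)], H4 = (s^6 + 6*s^5 + 8*s^4 - 14*s^3 - 53*s^2 - 80*s - 60)/(8*s^5 + 23*s^4 - 13*s^3 - 73*s^2 - 119*s - 98)
That last expression is T(s); at s = 0 only the constant terms survive, so T(0) = -60/(-98) = 30/49.

Answer: 30/49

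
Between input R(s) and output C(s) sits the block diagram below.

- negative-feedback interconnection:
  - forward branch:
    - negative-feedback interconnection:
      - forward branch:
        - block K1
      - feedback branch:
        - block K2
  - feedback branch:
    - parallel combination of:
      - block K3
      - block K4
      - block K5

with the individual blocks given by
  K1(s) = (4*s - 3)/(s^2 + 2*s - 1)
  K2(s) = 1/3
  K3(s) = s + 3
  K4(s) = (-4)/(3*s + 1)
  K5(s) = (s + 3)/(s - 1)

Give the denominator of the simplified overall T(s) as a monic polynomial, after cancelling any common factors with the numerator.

Step 1: close the feedback loop around K1, K2: (12*s - 9)/(3*s^2 + 10*s - 6)
Step 2: sum the parallel branches K3, K4, K5: (3*s^3 + 10*s^2 - s + 4)/(3*s^2 - 2*s - 1)
Step 3: close the feedback loop around [K1/(1+K1*K2)], (K3+K4+K5): (36*s^3 - 51*s^2 + 6*s + 9)/(45*s^4 + 117*s^3 - 143*s^2 + 59*s - 30)
Step 3 gives the fully reduced T(s), with no common factor left to cancel. The denominator's leading coefficient is 45, so divide each of its coefficients by 45 to get the monic form.

Final answer: s^4 + 13*s^3/5 - 143*s^2/45 + 59*s/45 - 2/3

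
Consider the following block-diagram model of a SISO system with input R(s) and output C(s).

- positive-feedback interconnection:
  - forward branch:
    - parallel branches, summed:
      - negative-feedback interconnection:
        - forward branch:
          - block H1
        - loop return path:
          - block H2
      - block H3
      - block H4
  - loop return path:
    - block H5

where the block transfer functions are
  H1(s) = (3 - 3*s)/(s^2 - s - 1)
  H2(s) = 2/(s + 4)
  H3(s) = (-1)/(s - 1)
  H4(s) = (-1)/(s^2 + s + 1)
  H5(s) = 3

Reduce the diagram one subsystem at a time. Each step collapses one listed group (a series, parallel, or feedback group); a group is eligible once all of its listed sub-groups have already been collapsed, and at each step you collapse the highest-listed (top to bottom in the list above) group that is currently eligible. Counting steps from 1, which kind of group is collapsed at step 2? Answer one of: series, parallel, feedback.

[1] close the feedback loop around H1, H2
[2] sum the parallel branches [H1/(1+H1*H2)], H3, H4
[3] reduce the feedback loop with forward ([H1/(1+H1*H2)]+H3+H4) and return H5
So the answer for step 2 is parallel.

Hence the answer: parallel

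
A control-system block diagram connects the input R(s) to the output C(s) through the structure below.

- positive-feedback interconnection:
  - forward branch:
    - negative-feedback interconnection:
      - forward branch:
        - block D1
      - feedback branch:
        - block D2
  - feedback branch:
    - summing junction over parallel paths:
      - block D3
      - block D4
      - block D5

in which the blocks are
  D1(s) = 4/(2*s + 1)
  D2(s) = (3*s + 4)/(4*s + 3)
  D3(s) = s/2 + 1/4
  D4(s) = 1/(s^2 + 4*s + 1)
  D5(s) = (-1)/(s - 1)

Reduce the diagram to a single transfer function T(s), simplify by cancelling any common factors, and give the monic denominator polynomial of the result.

First reduce the diagram to T(s).

Step 1: feedback reduction of D1, D2 = (16*s + 12)/(8*s^2 + 22*s + 19)
Step 2: reduce the parallel group D3, D4, D5 = (2*s^4 + 7*s^3 - 7*s^2 - 17*s - 9)/(4*s^3 + 12*s^2 - 12*s - 4)
Step 3: collapse the loop ([D1/(1+D1*D2)] forward, (D3+D4+D5) return) = (4*s^4 + 15*s^3 - 3*s^2 - 13*s - 3)/(3*s^4 + 17*s^3 + 18*s^2 + 2*s + 2)
The result of step 3 is T(s) in lowest terms. Its denominator has leading coefficient 3; dividing the denominator through by 3 makes it monic.

Answer: s^4 + 17*s^3/3 + 6*s^2 + 2*s/3 + 2/3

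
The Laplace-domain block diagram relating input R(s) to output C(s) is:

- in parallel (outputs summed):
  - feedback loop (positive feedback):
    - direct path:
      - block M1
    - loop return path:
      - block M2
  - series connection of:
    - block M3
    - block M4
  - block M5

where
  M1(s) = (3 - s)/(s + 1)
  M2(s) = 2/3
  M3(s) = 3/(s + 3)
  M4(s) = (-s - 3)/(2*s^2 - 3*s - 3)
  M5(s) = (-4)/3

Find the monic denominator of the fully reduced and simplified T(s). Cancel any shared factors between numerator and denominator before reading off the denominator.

First reduce the diagram to T(s).

Step 1. reduce the feedback loop with forward M1 and return M2: (9 - 3*s)/(5*s - 3)
Step 2. cascade M3, M4: (-3)/(2*s^2 - 3*s - 3)
Step 3. sum the parallel branches [M1/(1-M1*M2)], (M3*M4), M5: (-58*s^3 + 165*s^2 - 75*s - 90)/(30*s^3 - 63*s^2 - 18*s + 27)
The result of step 3 is T(s) in lowest terms. Its denominator has leading coefficient 30; dividing the denominator through by 30 makes it monic.

Answer: s^3 - 21*s^2/10 - 3*s/5 + 9/10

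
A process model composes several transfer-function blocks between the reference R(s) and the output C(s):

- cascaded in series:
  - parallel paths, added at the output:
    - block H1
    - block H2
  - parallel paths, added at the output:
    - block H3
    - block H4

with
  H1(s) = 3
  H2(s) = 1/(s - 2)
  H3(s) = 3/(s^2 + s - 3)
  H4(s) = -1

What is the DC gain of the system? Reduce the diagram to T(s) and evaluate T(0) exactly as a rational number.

The answer is -5.

Reasoning:
1. reduce the parallel group H1, H2 -> (3*s - 5)/(s - 2)
2. reduce the parallel group H3, H4 -> (-s^2 - s + 6)/(s^2 + s - 3)
3. combine (H1+H2), (H3+H4) in series -> (-3*s^2 - 4*s + 15)/(s^2 + s - 3)
Evaluating the step-3 result (the overall T(s)) at s = 0 gives T(0) = 15/(-3) = -5.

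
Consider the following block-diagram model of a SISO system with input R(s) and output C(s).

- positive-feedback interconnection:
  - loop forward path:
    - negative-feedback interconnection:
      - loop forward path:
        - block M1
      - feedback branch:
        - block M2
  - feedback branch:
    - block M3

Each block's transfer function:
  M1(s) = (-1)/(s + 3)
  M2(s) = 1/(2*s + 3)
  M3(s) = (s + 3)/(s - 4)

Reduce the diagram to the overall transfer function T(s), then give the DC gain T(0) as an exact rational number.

Answer: -12/23

Working:
Step 1: collapse the loop (M1 forward, M2 return): (-2*s - 3)/(2*s^2 + 9*s + 8)
Step 2: apply the feedback formula to [M1/(1+M1*M2)], M3: (-2*s^2 + 5*s + 12)/(2*s^3 + 3*s^2 - 19*s - 23)
Evaluating the step-2 result (the overall T(s)) at s = 0 gives T(0) = 12/(-23) = -12/23.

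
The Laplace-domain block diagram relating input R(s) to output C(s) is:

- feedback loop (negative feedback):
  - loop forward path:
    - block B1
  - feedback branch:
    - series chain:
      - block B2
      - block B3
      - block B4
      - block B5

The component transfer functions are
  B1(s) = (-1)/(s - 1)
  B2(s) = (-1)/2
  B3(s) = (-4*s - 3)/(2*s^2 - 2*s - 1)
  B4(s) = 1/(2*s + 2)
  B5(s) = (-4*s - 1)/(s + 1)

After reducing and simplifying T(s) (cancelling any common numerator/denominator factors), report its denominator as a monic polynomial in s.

Step 1 - series reduction of B2, B3, B4, B5 -> (-16*s^2 - 16*s - 3)/(8*s^4 + 8*s^3 - 12*s^2 - 16*s - 4)
Step 2 - collapse the loop (B1 forward, (B2*B3*B4*B5) return) -> (-8*s^4 - 8*s^3 + 12*s^2 + 16*s + 4)/(8*s^5 - 20*s^3 + 12*s^2 + 28*s + 7)
The result of step 2 is T(s) in lowest terms. Its denominator has leading coefficient 8; dividing the denominator through by 8 makes it monic.

Therefore the answer is s^5 - 5*s^3/2 + 3*s^2/2 + 7*s/2 + 7/8.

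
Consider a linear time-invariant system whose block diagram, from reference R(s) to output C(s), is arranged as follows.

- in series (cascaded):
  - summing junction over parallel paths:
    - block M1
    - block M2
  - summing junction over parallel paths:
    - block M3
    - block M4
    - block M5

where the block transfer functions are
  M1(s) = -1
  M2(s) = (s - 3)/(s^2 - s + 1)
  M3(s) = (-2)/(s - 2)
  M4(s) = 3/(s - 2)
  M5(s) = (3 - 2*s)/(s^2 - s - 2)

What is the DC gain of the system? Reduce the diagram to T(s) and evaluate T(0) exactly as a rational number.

Step 1: parallel reduction of M1, M2 = (-s^2 + 2*s - 4)/(s^2 - s + 1)
Step 2: reduce the parallel group M3, M4, M5 = (4 - s)/(s^2 - s - 2)
Step 3: cascade (M1+M2), (M3+M4+M5) = (s^3 - 6*s^2 + 12*s - 16)/(s^4 - 2*s^3 + s - 2)
That last expression is T(s); at s = 0 only the constant terms survive, so T(0) = -16/(-2) = 8.

Final answer: 8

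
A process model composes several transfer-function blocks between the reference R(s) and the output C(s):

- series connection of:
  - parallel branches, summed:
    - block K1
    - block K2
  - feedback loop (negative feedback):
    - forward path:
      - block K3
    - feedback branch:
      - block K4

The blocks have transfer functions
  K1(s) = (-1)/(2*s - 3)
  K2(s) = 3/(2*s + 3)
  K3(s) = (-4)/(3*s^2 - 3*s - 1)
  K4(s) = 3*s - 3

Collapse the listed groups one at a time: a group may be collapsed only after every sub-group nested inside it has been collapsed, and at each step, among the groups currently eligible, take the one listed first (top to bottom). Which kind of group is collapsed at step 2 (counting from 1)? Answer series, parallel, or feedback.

Answer: feedback

Working:
1. sum the parallel branches K1, K2
2. feedback reduction of K3, K4
3. cascade (K1+K2), [K3/(1+K3*K4)]
Step 2: feedback.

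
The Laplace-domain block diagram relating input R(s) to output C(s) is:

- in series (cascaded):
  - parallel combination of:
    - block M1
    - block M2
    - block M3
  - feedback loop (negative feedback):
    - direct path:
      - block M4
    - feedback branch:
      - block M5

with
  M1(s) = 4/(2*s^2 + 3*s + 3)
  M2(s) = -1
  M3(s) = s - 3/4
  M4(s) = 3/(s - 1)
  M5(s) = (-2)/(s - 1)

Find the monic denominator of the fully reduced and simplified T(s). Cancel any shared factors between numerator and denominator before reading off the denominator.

Answer: s^4 - s^3/2 - 13*s^2/2 - 21*s/2 - 15/2

Working:
Step 1: parallel reduction of M1, M2, M3 = (8*s^3 - 2*s^2 - 9*s - 5)/(8*s^2 + 12*s + 12)
Step 2: close the feedback loop around M4, M5 = (3*s - 3)/(s^2 - 2*s - 5)
Step 3: combine (M1+M2+M3), [M4/(1+M4*M5)] in series = (24*s^4 - 30*s^3 - 21*s^2 + 12*s + 15)/(8*s^4 - 4*s^3 - 52*s^2 - 84*s - 60)
Step 3 gives the fully reduced T(s), with no common factor left to cancel. The denominator's leading coefficient is 8, so divide each of its coefficients by 8 to get the monic form.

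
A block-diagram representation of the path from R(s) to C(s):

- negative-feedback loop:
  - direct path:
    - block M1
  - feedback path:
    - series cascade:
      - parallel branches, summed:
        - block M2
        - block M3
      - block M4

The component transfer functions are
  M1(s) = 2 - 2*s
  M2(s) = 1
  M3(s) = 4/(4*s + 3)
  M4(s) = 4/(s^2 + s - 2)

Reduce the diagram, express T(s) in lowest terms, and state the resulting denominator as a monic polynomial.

The answer is s^2 - 21*s/4 - 25/2.

Reasoning:
1. parallel reduction of M2, M3: (4*s + 7)/(4*s + 3)
2. combine (M2+M3), M4 in series: (16*s + 28)/(4*s^3 + 7*s^2 - 5*s - 6)
3. feedback reduction of M1, ((M2+M3)*M4): (-8*s^3 - 14*s^2 + 10*s + 12)/(4*s^2 - 21*s - 50)
No further cancellation is possible in the step-3 result, so that is T(s). Its denominator becomes monic after dividing by the leading coefficient 4.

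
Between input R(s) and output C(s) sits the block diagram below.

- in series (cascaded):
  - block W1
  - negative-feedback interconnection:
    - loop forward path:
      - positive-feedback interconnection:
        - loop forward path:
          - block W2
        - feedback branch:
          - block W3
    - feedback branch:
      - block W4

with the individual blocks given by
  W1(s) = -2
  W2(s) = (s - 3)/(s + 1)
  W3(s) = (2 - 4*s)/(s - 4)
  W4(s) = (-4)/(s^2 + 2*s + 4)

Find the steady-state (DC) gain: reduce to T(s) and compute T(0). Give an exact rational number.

Step 1 - feedback reduction of W2, W3 = (s^2 - 7*s + 12)/(5*s^2 - 17*s + 2)
Step 2 - apply the feedback formula to [W2/(1-W2*W3)], W4 = (s^4 - 5*s^3 + 2*s^2 - 4*s + 48)/(5*s^4 - 7*s^3 - 16*s^2 - 36*s - 40)
Step 3 - cascade W1, [[W2/(1-W2*W3)]/(1+[W2/(1-W2*W3)]*W4)] = (-2*s^4 + 10*s^3 - 4*s^2 + 8*s - 96)/(5*s^4 - 7*s^3 - 16*s^2 - 36*s - 40)
Step 3 gives the overall T(s). Then T(0) = -96/(-40) = 12/5.

Final answer: 12/5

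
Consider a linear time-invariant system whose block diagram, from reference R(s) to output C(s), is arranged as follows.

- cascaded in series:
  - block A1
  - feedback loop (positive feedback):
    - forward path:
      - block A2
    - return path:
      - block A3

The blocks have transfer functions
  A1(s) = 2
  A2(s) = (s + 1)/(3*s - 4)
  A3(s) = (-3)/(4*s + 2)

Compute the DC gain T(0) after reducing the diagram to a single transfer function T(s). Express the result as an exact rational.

[1] reduce the feedback loop with forward A2 and return A3 = (4*s^2 + 6*s + 2)/(12*s^2 - 7*s - 5)
[2] series reduction of A1, [A2/(1-A2*A3)] = (8*s^2 + 12*s + 4)/(12*s^2 - 7*s - 5)
Evaluating the step-2 result (the overall T(s)) at s = 0 gives T(0) = 4/(-5) = -4/5.

Final answer: -4/5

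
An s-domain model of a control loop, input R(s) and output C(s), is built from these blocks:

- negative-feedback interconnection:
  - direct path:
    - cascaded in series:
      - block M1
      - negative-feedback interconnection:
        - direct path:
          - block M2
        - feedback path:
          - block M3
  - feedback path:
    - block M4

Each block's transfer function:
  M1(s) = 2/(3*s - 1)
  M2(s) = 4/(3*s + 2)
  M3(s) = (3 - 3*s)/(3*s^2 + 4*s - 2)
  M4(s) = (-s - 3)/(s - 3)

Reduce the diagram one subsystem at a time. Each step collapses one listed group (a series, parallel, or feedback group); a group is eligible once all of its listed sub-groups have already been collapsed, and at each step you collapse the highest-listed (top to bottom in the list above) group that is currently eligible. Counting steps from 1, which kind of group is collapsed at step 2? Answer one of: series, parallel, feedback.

Step 1. reduce the feedback loop with forward M2 and return M3
Step 2. cascade M1, [M2/(1+M2*M3)]
Step 3. feedback reduction of (M1*[M2/(1+M2*M3)]), M4
The group at step 2 is a series group.

Hence the answer: series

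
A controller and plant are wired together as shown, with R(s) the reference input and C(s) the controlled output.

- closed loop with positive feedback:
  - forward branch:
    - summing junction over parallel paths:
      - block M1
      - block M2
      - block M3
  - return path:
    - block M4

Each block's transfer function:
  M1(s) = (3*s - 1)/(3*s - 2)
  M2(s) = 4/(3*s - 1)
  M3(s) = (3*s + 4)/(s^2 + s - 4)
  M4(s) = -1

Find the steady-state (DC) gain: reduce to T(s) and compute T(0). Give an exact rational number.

Step 1. sum the parallel branches M1, M2, M3; result (9*s^4 + 42*s^3 - 28*s^2 - 61*s + 36)/(9*s^4 - 43*s^2 + 38*s - 8)
Step 2. close the feedback loop around (M1+M2+M3), M4; result (9*s^4 + 42*s^3 - 28*s^2 - 61*s + 36)/(18*s^4 + 42*s^3 - 71*s^2 - 23*s + 28)
That last expression is T(s); at s = 0 only the constant terms survive, so T(0) = 36/28 = 9/7.

Answer: 9/7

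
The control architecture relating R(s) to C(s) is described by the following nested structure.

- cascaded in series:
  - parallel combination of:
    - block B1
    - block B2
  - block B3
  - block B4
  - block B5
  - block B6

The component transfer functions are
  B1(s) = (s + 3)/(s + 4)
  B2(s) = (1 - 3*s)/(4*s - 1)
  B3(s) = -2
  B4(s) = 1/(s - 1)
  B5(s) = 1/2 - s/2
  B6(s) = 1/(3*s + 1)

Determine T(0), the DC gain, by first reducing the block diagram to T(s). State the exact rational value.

[1] sum the parallel branches B1, B2 = (s^2 + 1)/(4*s^2 + 15*s - 4)
[2] cascade (B1+B2), B3, B4, B5, B6 = (s^2 + 1)/(12*s^3 + 49*s^2 + 3*s - 4)
Step 2 gives the overall T(s). Then T(0) = 1/(-4) = -1/4.

Hence the answer: -1/4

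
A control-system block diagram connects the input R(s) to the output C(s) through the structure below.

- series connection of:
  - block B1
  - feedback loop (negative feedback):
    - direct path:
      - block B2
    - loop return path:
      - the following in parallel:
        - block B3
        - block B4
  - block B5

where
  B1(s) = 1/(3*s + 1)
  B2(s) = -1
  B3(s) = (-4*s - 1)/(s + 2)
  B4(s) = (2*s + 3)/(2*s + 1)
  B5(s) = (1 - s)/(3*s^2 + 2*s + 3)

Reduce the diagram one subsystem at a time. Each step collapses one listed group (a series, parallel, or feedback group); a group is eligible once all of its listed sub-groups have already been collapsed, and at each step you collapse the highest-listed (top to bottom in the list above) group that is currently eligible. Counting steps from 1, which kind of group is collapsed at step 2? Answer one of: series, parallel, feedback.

(1) add B3, B4 (parallel)
(2) close the feedback loop around B2, (B3+B4)
(3) series reduction of B1, [B2/(1+B2*(B3+B4))], B5
The group at step 2 is a feedback group.

Therefore the answer is feedback.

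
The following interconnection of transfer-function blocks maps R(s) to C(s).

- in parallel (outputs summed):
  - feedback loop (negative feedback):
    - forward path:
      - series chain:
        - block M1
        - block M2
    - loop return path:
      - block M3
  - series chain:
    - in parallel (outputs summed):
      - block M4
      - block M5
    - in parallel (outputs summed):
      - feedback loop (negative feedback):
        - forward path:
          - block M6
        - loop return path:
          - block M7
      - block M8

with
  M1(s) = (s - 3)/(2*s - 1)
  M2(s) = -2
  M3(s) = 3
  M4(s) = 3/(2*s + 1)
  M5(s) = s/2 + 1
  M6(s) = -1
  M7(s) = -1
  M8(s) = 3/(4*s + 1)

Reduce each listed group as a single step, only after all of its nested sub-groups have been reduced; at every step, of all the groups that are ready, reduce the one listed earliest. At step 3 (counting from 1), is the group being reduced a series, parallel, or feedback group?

Step 1. reduce the series chain M1, M2
Step 2. close the feedback loop around (M1*M2), M3
Step 3. parallel reduction of M4, M5
Step 4. apply the feedback formula to M6, M7
Step 5. sum the parallel branches [M6/(1+M6*M7)], M8
Step 6. combine (M4+M5), ([M6/(1+M6*M7)]+M8) in series
Step 7. reduce the parallel group [(M1*M2)/(1+(M1*M2)*M3)], ((M4+M5)*([M6/(1+M6*M7)]+M8))
Step 3: parallel.

Final answer: parallel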